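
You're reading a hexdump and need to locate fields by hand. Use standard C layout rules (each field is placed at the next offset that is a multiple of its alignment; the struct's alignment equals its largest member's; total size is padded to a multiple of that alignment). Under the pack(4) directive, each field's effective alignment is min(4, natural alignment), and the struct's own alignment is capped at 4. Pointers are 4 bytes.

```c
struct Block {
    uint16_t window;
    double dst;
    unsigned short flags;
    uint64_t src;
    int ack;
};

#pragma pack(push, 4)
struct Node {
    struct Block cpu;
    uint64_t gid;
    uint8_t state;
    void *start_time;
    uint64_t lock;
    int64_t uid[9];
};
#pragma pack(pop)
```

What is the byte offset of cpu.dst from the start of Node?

Block: 0..2  window  (2B, 2-aligned); 2..8  -- padding (6B); 8..16  dst  (8B, 8-aligned); 16..18  flags  (2B, 2-aligned); 18..24  -- padding (6B); 24..32  src  (8B, 8-aligned); 32..36  ack  (4B, 4-aligned); 36..40  -- tail padding (4B); sizeof = 40, alignof = 8
0..40  cpu  (40B, 4-aligned)
within Block: dst at 8
0 + 8 = 8

8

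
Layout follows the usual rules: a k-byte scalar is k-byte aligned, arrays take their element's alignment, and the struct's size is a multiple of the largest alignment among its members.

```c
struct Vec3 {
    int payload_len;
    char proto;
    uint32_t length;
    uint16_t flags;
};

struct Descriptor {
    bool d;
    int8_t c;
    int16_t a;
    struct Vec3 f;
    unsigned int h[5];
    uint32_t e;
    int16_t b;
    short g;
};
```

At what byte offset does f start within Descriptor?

4

Vec3: @0: payload_len [4B, align 4] → 4; @4: proto [1B, align 1] → 5; +3 pad (align 4); @8: length [4B, align 4] → 12; @12: flags [2B, align 2] → 14; +2 tail pad (align 4); size 16, align 4
@0: d [1B, align 1] → 1
@1: c [1B, align 1] → 2
@2: a [2B, align 2] → 4
@4: f [16B, align 4] → 20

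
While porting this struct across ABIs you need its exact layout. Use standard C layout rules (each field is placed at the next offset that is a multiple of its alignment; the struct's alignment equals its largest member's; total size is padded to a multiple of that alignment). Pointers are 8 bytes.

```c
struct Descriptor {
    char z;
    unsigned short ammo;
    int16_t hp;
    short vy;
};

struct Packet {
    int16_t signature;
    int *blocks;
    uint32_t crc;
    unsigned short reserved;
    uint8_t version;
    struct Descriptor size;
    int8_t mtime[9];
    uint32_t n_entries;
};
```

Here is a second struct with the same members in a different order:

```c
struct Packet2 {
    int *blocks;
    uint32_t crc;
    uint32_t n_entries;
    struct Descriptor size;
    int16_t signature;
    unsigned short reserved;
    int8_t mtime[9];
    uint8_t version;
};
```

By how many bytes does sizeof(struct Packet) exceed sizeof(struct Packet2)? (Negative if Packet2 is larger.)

Descriptor: @0: z [1B, align 1] → 1; +1 pad (align 2); @2: ammo [2B, align 2] → 4; @4: hp [2B, align 2] → 6; @6: vy [2B, align 2] → 8; size 8, align 2
@0: signature [2B, align 2] → 2
+6 pad (align 8)
@8: blocks [8B, align 8] → 16
@16: crc [4B, align 4] → 20
@20: reserved [2B, align 2] → 22
@22: version [1B, align 1] → 23
+1 pad (align 2)
@24: size [8B, align 2] → 32
@32: mtime [9B, align 1] → 41
+3 pad (align 4)
@44: n_entries [4B, align 4] → 48
size 48, align 8
— Packet2 —
@0: blocks [8B, align 8] → 8
@8: crc [4B, align 4] → 12
@12: n_entries [4B, align 4] → 16
@16: size [8B, align 2] → 24
@24: signature [2B, align 2] → 26
@26: reserved [2B, align 2] → 28
@28: mtime [9B, align 1] → 37
@37: version [1B, align 1] → 38
+2 tail pad (align 8)
size 40, align 8
48 − 40 = 8

8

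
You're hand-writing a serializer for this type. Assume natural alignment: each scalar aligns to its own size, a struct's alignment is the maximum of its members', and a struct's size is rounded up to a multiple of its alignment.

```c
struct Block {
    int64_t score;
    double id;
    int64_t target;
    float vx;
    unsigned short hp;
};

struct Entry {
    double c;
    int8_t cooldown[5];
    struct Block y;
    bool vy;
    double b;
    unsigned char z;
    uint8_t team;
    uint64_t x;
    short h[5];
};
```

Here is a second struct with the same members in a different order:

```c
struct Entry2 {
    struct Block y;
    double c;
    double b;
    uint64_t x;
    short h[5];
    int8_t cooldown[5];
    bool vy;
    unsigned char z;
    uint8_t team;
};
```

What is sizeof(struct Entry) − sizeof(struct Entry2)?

Block: 0..8  score  (8B, 8-aligned); 8..16  id  (8B, 8-aligned); 16..24  target  (8B, 8-aligned); 24..28  vx  (4B, 4-aligned); 28..30  hp  (2B, 2-aligned); 30..32  -- tail padding (2B); sizeof = 32, alignof = 8
0..8  c  (8B, 8-aligned)
8..13  cooldown  (5B, 1-aligned)
13..16  -- padding (3B)
16..48  y  (32B, 8-aligned)
48..49  vy  (1B, 1-aligned)
49..56  -- padding (7B)
56..64  b  (8B, 8-aligned)
64..65  z  (1B, 1-aligned)
65..66  team  (1B, 1-aligned)
66..72  -- padding (6B)
72..80  x  (8B, 8-aligned)
80..90  h  (10B, 2-aligned)
90..96  -- tail padding (6B)
sizeof = 96, alignof = 8
— Entry2 —
0..32  y  (32B, 8-aligned)
32..40  c  (8B, 8-aligned)
40..48  b  (8B, 8-aligned)
48..56  x  (8B, 8-aligned)
56..66  h  (10B, 2-aligned)
66..71  cooldown  (5B, 1-aligned)
71..72  vy  (1B, 1-aligned)
72..73  z  (1B, 1-aligned)
73..74  team  (1B, 1-aligned)
74..80  -- tail padding (6B)
sizeof = 80, alignof = 8
96 − 80 = 16

16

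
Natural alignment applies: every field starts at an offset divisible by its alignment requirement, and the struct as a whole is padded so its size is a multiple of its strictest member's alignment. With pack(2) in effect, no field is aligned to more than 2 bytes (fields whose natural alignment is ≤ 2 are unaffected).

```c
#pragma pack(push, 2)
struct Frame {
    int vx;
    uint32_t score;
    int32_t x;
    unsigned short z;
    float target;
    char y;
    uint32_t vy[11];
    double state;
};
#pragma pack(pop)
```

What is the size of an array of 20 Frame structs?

@0: vx [4B, align 2] → 4
@4: score [4B, align 2] → 8
@8: x [4B, align 2] → 12
@12: z [2B, align 2] → 14
@14: target [4B, align 2] → 18
@18: y [1B, align 1] → 19
+1 pad (align 2)
@20: vy [44B, align 2] → 64
@64: state [8B, align 2] → 72
size 72, align 2
array of 20: 20 × 72 = 1440

1440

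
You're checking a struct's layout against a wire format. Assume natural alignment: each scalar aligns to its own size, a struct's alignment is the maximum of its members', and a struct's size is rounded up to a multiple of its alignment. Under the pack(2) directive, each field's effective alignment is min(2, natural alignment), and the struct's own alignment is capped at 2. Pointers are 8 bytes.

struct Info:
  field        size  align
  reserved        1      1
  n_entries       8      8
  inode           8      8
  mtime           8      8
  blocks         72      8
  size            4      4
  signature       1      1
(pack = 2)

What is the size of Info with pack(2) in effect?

104

reserved at 0 (size 1, align 1) → ends 1
pad 1 to align 2 for n_entries
n_entries at 2 (size 8, align 2) → ends 10
inode at 10 (size 8, align 2) → ends 18
mtime at 18 (size 8, align 2) → ends 26
blocks at 26 (size 72, align 2) → ends 98
size at 98 (size 4, align 2) → ends 102
signature at 102 (size 1, align 1) → ends 103
tail pad 1 to reach multiple of 2
total 104 bytes, alignment 2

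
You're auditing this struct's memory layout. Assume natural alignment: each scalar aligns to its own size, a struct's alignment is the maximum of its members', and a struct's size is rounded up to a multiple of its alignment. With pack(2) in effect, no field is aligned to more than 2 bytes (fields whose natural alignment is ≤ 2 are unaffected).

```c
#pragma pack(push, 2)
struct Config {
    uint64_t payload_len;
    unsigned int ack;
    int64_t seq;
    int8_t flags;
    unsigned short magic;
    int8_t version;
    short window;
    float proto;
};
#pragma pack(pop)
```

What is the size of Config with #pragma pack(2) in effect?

@0: payload_len [8B, align 2] → 8
@8: ack [4B, align 2] → 12
@12: seq [8B, align 2] → 20
@20: flags [1B, align 1] → 21
+1 pad (align 2)
@22: magic [2B, align 2] → 24
@24: version [1B, align 1] → 25
+1 pad (align 2)
@26: window [2B, align 2] → 28
@28: proto [4B, align 2] → 32
size 32, align 2

32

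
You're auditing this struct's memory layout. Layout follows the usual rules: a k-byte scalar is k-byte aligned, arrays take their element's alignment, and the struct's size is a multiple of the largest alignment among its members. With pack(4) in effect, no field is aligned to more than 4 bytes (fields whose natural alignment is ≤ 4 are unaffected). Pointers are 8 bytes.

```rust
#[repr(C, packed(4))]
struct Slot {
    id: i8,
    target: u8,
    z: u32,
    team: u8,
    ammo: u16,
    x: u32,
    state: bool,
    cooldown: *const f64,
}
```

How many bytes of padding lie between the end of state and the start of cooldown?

@0: id [1B, align 1] → 1
@1: target [1B, align 1] → 2
+2 pad (align 4)
@4: z [4B, align 4] → 8
@8: team [1B, align 1] → 9
+1 pad (align 2)
@10: ammo [2B, align 2] → 12
@12: x [4B, align 4] → 16
@16: state [1B, align 1] → 17
+3 pad (align 4)
@20: cooldown [8B, align 4] → 28

3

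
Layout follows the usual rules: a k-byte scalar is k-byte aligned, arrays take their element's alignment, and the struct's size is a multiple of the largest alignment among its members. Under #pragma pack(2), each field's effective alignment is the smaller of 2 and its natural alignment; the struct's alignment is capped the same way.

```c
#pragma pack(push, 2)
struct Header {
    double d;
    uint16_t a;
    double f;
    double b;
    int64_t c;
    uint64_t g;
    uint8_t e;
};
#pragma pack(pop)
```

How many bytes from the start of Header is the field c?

@0: d [8B, align 2] → 8
@8: a [2B, align 2] → 10
@10: f [8B, align 2] → 18
@18: b [8B, align 2] → 26
@26: c [8B, align 2] → 34

26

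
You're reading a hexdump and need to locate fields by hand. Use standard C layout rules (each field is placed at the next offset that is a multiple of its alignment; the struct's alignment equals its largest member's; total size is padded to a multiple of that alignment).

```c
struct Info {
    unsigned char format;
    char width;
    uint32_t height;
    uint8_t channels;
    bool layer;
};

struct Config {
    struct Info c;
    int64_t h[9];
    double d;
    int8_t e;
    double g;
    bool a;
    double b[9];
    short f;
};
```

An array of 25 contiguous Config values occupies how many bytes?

5000

Info: format at 0 (size 1, align 1) → ends 1; width at 1 (size 1, align 1) → ends 2; pad 2 to align 4 for height; height at 4 (size 4, align 4) → ends 8; channels at 8 (size 1, align 1) → ends 9; layer at 9 (size 1, align 1) → ends 10; tail pad 2 to reach multiple of 4; total 12 bytes, alignment 4
c at 0 (size 12, align 4) → ends 12
pad 4 to align 8 for h
h at 16 (size 72, align 8) → ends 88
d at 88 (size 8, align 8) → ends 96
e at 96 (size 1, align 1) → ends 97
pad 7 to align 8 for g
g at 104 (size 8, align 8) → ends 112
a at 112 (size 1, align 1) → ends 113
pad 7 to align 8 for b
b at 120 (size 72, align 8) → ends 192
f at 192 (size 2, align 2) → ends 194
tail pad 6 to reach multiple of 8
total 200 bytes, alignment 8
array of 25: 25 × 200 = 5000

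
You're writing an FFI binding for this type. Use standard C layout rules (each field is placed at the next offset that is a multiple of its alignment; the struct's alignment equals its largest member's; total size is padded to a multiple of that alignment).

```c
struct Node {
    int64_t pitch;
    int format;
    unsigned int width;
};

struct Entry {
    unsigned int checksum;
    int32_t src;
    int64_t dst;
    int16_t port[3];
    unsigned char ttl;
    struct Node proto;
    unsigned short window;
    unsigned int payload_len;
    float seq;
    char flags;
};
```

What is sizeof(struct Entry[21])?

1176

Node: @0: pitch [8B, align 8] → 8; @8: format [4B, align 4] → 12; @12: width [4B, align 4] → 16; size 16, align 8
@0: checksum [4B, align 4] → 4
@4: src [4B, align 4] → 8
@8: dst [8B, align 8] → 16
@16: port [6B, align 2] → 22
@22: ttl [1B, align 1] → 23
+1 pad (align 8)
@24: proto [16B, align 8] → 40
@40: window [2B, align 2] → 42
+2 pad (align 4)
@44: payload_len [4B, align 4] → 48
@48: seq [4B, align 4] → 52
@52: flags [1B, align 1] → 53
+3 tail pad (align 8)
size 56, align 8
array of 21: 21 × 56 = 1176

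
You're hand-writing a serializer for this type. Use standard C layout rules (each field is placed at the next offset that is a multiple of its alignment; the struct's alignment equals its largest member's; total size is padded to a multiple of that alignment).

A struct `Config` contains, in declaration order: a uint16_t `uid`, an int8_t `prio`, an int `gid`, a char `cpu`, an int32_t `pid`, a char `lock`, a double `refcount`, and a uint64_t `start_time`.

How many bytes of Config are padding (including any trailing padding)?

uid at 0 (size 2, align 2) → ends 2
prio at 2 (size 1, align 1) → ends 3
pad 1 to align 4 for gid
gid at 4 (size 4, align 4) → ends 8
cpu at 8 (size 1, align 1) → ends 9
pad 3 to align 4 for pid
pid at 12 (size 4, align 4) → ends 16
lock at 16 (size 1, align 1) → ends 17
pad 7 to align 8 for refcount
refcount at 24 (size 8, align 8) → ends 32
start_time at 32 (size 8, align 8) → ends 40
total 40 bytes, alignment 8
data bytes 29, size 40 → padding 11

11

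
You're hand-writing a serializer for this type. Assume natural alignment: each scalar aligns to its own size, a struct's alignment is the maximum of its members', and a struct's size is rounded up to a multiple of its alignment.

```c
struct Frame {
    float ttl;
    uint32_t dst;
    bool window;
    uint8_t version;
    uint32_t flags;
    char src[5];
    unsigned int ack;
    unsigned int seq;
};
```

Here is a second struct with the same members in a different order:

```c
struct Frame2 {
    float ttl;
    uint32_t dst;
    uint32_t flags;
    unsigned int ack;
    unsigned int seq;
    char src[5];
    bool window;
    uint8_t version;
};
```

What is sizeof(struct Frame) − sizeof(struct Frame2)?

4

ttl at 0 (size 4, align 4) → ends 4
dst at 4 (size 4, align 4) → ends 8
window at 8 (size 1, align 1) → ends 9
version at 9 (size 1, align 1) → ends 10
pad 2 to align 4 for flags
flags at 12 (size 4, align 4) → ends 16
src at 16 (size 5, align 1) → ends 21
pad 3 to align 4 for ack
ack at 24 (size 4, align 4) → ends 28
seq at 28 (size 4, align 4) → ends 32
total 32 bytes, alignment 4
— Frame2 —
ttl at 0 (size 4, align 4) → ends 4
dst at 4 (size 4, align 4) → ends 8
flags at 8 (size 4, align 4) → ends 12
ack at 12 (size 4, align 4) → ends 16
seq at 16 (size 4, align 4) → ends 20
src at 20 (size 5, align 1) → ends 25
window at 25 (size 1, align 1) → ends 26
version at 26 (size 1, align 1) → ends 27
tail pad 1 to reach multiple of 4
total 28 bytes, alignment 4
32 − 28 = 4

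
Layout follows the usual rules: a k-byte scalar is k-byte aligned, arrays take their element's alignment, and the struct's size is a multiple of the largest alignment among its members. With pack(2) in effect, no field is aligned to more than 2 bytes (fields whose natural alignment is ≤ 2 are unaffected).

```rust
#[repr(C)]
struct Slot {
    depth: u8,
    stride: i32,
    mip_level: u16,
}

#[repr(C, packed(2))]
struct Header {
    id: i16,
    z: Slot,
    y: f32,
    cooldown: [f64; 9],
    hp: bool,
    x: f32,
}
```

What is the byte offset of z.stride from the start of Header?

6

Slot: @0: depth [1B, align 1] → 1; +3 pad (align 4); @4: stride [4B, align 4] → 8; @8: mip_level [2B, align 2] → 10; +2 tail pad (align 4); size 12, align 4
@0: id [2B, align 2] → 2
@2: z [12B, align 2] → 14
within Slot: stride at 4
2 + 4 = 6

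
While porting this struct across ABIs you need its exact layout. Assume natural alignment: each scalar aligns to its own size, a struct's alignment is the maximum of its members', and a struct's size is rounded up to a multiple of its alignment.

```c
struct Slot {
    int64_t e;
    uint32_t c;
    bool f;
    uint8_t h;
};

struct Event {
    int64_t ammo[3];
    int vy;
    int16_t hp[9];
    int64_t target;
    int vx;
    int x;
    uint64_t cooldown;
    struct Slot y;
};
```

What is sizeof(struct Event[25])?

2200

Slot: 0..8  e  (8B, 8-aligned); 8..12  c  (4B, 4-aligned); 12..13  f  (1B, 1-aligned); 13..14  h  (1B, 1-aligned); 14..16  -- tail padding (2B); sizeof = 16, alignof = 8
0..24  ammo  (24B, 8-aligned)
24..28  vy  (4B, 4-aligned)
28..46  hp  (18B, 2-aligned)
46..48  -- padding (2B)
48..56  target  (8B, 8-aligned)
56..60  vx  (4B, 4-aligned)
60..64  x  (4B, 4-aligned)
64..72  cooldown  (8B, 8-aligned)
72..88  y  (16B, 8-aligned)
sizeof = 88, alignof = 8
array of 25: 25 × 88 = 2200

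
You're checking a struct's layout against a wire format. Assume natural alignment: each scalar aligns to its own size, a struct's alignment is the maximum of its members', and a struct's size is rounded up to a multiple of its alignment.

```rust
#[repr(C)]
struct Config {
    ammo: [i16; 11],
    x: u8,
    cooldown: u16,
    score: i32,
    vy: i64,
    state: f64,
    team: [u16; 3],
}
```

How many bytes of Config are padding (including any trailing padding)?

5

0..22  ammo  (22B, 2-aligned)
22..23  x  (1B, 1-aligned)
23..24  -- padding (1B)
24..26  cooldown  (2B, 2-aligned)
26..28  -- padding (2B)
28..32  score  (4B, 4-aligned)
32..40  vy  (8B, 8-aligned)
40..48  state  (8B, 8-aligned)
48..54  team  (6B, 2-aligned)
54..56  -- tail padding (2B)
sizeof = 56, alignof = 8
data bytes 51, size 56 → padding 5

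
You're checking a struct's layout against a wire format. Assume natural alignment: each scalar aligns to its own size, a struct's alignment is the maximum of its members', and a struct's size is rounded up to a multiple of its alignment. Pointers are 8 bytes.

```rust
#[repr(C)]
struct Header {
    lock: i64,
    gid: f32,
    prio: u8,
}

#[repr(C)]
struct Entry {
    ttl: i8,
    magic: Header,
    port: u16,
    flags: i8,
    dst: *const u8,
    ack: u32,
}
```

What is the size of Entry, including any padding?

Header: 0..8  lock  (8B, 8-aligned); 8..12  gid  (4B, 4-aligned); 12..13  prio  (1B, 1-aligned); 13..16  -- tail padding (3B); sizeof = 16, alignof = 8
0..1  ttl  (1B, 1-aligned)
1..8  -- padding (7B)
8..24  magic  (16B, 8-aligned)
24..26  port  (2B, 2-aligned)
26..27  flags  (1B, 1-aligned)
27..32  -- padding (5B)
32..40  dst  (8B, 8-aligned)
40..44  ack  (4B, 4-aligned)
44..48  -- tail padding (4B)
sizeof = 48, alignof = 8

48 bytes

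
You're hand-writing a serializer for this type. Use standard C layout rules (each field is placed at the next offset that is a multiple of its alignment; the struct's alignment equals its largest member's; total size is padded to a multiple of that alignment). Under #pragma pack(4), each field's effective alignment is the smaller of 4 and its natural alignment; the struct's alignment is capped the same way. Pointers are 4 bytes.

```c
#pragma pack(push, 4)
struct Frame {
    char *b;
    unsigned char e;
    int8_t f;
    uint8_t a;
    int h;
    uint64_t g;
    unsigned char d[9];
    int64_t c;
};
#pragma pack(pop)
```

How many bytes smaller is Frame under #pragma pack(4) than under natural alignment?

natural layout:
  0..4  b  (4B, 4-aligned)
  4..5  e  (1B, 1-aligned)
  5..6  f  (1B, 1-aligned)
  6..7  a  (1B, 1-aligned)
  7..8  -- padding (1B)
  8..12  h  (4B, 4-aligned)
  12..16  -- padding (4B)
  16..24  g  (8B, 8-aligned)
  24..33  d  (9B, 1-aligned)
  33..40  -- padding (7B)
  40..48  c  (8B, 8-aligned)
  sizeof = 48, alignof = 8
packed(4) layout:
  0..4  b  (4B, 4-aligned)
  4..5  e  (1B, 1-aligned)
  5..6  f  (1B, 1-aligned)
  6..7  a  (1B, 1-aligned)
  7..8  -- padding (1B)
  8..12  h  (4B, 4-aligned)
  12..20  g  (8B, 4-aligned)
  20..29  d  (9B, 1-aligned)
  29..32  -- padding (3B)
  32..40  c  (8B, 4-aligned)
  sizeof = 40, alignof = 4
48 − 40 = 8

8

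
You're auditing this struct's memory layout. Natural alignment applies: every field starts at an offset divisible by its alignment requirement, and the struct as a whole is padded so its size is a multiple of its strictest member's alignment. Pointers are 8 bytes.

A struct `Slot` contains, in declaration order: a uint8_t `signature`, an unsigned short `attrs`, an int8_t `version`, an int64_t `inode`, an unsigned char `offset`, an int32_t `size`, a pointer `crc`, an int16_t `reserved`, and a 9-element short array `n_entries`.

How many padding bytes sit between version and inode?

0..1  signature  (1B, 1-aligned)
1..2  -- padding (1B)
2..4  attrs  (2B, 2-aligned)
4..5  version  (1B, 1-aligned)
5..8  -- padding (3B)
8..16  inode  (8B, 8-aligned)

3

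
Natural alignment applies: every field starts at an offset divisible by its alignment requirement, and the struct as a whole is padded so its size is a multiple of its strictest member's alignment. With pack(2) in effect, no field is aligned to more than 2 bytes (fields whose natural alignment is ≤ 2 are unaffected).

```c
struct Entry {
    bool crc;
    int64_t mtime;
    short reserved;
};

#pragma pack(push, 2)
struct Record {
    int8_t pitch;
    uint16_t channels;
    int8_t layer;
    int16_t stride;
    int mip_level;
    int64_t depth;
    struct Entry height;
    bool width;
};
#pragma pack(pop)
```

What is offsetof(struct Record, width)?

Entry: @0: crc [1B, align 1] → 1; +7 pad (align 8); @8: mtime [8B, align 8] → 16; @16: reserved [2B, align 2] → 18; +6 tail pad (align 8); size 24, align 8
@0: pitch [1B, align 1] → 1
+1 pad (align 2)
@2: channels [2B, align 2] → 4
@4: layer [1B, align 1] → 5
+1 pad (align 2)
@6: stride [2B, align 2] → 8
@8: mip_level [4B, align 2] → 12
@12: depth [8B, align 2] → 20
@20: height [24B, align 2] → 44
@44: width [1B, align 1] → 45

44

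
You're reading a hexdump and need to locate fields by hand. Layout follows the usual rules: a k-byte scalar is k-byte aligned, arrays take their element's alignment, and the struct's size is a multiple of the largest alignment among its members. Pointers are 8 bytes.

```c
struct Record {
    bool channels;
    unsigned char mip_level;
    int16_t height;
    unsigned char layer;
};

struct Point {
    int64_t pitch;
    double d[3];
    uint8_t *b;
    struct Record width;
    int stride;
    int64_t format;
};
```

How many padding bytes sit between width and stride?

2

Record: @0: channels [1B, align 1] → 1; @1: mip_level [1B, align 1] → 2; @2: height [2B, align 2] → 4; @4: layer [1B, align 1] → 5; +1 tail pad (align 2); size 6, align 2
@0: pitch [8B, align 8] → 8
@8: d [24B, align 8] → 32
@32: b [8B, align 8] → 40
@40: width [6B, align 2] → 46
+2 pad (align 4)
@48: stride [4B, align 4] → 52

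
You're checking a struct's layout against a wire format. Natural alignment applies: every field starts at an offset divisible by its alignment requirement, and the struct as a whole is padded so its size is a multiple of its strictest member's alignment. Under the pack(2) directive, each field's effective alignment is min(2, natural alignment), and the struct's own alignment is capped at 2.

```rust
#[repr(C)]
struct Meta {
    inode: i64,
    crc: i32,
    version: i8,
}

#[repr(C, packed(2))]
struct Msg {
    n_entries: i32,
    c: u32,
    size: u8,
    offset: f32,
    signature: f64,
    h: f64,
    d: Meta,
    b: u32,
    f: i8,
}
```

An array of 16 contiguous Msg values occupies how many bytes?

Meta: 0..8  inode  (8B, 8-aligned); 8..12  crc  (4B, 4-aligned); 12..13  version  (1B, 1-aligned); 13..16  -- tail padding (3B); sizeof = 16, alignof = 8
0..4  n_entries  (4B, 2-aligned)
4..8  c  (4B, 2-aligned)
8..9  size  (1B, 1-aligned)
9..10  -- padding (1B)
10..14  offset  (4B, 2-aligned)
14..22  signature  (8B, 2-aligned)
22..30  h  (8B, 2-aligned)
30..46  d  (16B, 2-aligned)
46..50  b  (4B, 2-aligned)
50..51  f  (1B, 1-aligned)
51..52  -- tail padding (1B)
sizeof = 52, alignof = 2
array of 16: 16 × 52 = 832

832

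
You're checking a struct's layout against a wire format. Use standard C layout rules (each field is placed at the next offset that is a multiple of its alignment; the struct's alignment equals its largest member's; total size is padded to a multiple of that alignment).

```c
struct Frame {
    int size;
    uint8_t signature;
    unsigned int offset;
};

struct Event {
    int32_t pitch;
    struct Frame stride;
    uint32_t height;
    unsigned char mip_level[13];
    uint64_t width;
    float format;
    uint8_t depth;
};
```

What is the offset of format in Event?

48

Frame: 0..4  size  (4B, 4-aligned); 4..5  signature  (1B, 1-aligned); 5..8  -- padding (3B); 8..12  offset  (4B, 4-aligned); sizeof = 12, alignof = 4
0..4  pitch  (4B, 4-aligned)
4..16  stride  (12B, 4-aligned)
16..20  height  (4B, 4-aligned)
20..33  mip_level  (13B, 1-aligned)
33..40  -- padding (7B)
40..48  width  (8B, 8-aligned)
48..52  format  (4B, 4-aligned)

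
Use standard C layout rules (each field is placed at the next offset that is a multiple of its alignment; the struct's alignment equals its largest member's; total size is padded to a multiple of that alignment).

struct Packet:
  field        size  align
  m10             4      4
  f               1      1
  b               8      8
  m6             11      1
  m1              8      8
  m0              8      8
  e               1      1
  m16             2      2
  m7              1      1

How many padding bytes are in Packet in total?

12

m10 at 0 (size 4, align 4) → ends 4
f at 4 (size 1, align 1) → ends 5
pad 3 to align 8 for b
b at 8 (size 8, align 8) → ends 16
m6 at 16 (size 11, align 1) → ends 27
pad 5 to align 8 for m1
m1 at 32 (size 8, align 8) → ends 40
m0 at 40 (size 8, align 8) → ends 48
e at 48 (size 1, align 1) → ends 49
pad 1 to align 2 for m16
m16 at 50 (size 2, align 2) → ends 52
m7 at 52 (size 1, align 1) → ends 53
tail pad 3 to reach multiple of 8
total 56 bytes, alignment 8
data bytes 44, size 56 → padding 12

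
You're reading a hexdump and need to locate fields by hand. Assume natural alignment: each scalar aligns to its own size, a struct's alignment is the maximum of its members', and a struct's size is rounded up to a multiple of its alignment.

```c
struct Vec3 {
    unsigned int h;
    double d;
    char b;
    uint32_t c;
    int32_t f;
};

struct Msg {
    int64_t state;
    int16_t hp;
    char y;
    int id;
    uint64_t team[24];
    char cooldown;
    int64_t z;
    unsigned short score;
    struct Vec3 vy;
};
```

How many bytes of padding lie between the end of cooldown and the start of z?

Vec3: 0..4  h  (4B, 4-aligned); 4..8  -- padding (4B); 8..16  d  (8B, 8-aligned); 16..17  b  (1B, 1-aligned); 17..20  -- padding (3B); 20..24  c  (4B, 4-aligned); 24..28  f  (4B, 4-aligned); 28..32  -- tail padding (4B); sizeof = 32, alignof = 8
0..8  state  (8B, 8-aligned)
8..10  hp  (2B, 2-aligned)
10..11  y  (1B, 1-aligned)
11..12  -- padding (1B)
12..16  id  (4B, 4-aligned)
16..208  team  (192B, 8-aligned)
208..209  cooldown  (1B, 1-aligned)
209..216  -- padding (7B)
216..224  z  (8B, 8-aligned)

7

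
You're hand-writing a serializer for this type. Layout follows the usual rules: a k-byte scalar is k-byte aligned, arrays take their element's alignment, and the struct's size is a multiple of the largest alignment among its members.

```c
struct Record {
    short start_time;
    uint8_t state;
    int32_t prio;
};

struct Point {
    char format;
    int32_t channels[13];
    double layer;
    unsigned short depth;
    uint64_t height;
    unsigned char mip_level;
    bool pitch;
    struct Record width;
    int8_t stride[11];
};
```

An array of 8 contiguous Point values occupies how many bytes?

832

Record: 0..2  start_time  (2B, 2-aligned); 2..3  state  (1B, 1-aligned); 3..4  -- padding (1B); 4..8  prio  (4B, 4-aligned); sizeof = 8, alignof = 4
0..1  format  (1B, 1-aligned)
1..4  -- padding (3B)
4..56  channels  (52B, 4-aligned)
56..64  layer  (8B, 8-aligned)
64..66  depth  (2B, 2-aligned)
66..72  -- padding (6B)
72..80  height  (8B, 8-aligned)
80..81  mip_level  (1B, 1-aligned)
81..82  pitch  (1B, 1-aligned)
82..84  -- padding (2B)
84..92  width  (8B, 4-aligned)
92..103  stride  (11B, 1-aligned)
103..104  -- tail padding (1B)
sizeof = 104, alignof = 8
array of 8: 8 × 104 = 832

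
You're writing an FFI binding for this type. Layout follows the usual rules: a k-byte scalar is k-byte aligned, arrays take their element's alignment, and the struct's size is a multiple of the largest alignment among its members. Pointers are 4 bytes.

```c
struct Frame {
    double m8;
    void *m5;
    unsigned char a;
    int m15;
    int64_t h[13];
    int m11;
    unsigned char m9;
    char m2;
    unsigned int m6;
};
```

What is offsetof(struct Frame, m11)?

@0: m8 [8B, align 8] → 8
@8: m5 [4B, align 4] → 12
@12: a [1B, align 1] → 13
+3 pad (align 4)
@16: m15 [4B, align 4] → 20
+4 pad (align 8)
@24: h [104B, align 8] → 128
@128: m11 [4B, align 4] → 132

128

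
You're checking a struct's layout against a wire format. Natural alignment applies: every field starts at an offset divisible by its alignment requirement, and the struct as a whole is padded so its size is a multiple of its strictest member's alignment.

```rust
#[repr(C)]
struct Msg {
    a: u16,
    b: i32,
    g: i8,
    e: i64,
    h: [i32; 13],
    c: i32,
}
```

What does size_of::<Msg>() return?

0..2  a  (2B, 2-aligned)
2..4  -- padding (2B)
4..8  b  (4B, 4-aligned)
8..9  g  (1B, 1-aligned)
9..16  -- padding (7B)
16..24  e  (8B, 8-aligned)
24..76  h  (52B, 4-aligned)
76..80  c  (4B, 4-aligned)
sizeof = 80, alignof = 8

80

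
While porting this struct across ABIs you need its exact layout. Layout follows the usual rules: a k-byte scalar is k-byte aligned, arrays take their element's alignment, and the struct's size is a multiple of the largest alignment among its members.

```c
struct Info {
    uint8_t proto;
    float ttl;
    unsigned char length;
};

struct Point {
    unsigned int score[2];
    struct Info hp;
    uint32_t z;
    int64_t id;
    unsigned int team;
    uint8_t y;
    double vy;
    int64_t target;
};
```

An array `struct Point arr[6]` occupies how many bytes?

Info: proto at 0 (size 1, align 1) → ends 1; pad 3 to align 4 for ttl; ttl at 4 (size 4, align 4) → ends 8; length at 8 (size 1, align 1) → ends 9; tail pad 3 to reach multiple of 4; total 12 bytes, alignment 4
score at 0 (size 8, align 4) → ends 8
hp at 8 (size 12, align 4) → ends 20
z at 20 (size 4, align 4) → ends 24
id at 24 (size 8, align 8) → ends 32
team at 32 (size 4, align 4) → ends 36
y at 36 (size 1, align 1) → ends 37
pad 3 to align 8 for vy
vy at 40 (size 8, align 8) → ends 48
target at 48 (size 8, align 8) → ends 56
total 56 bytes, alignment 8
array of 6: 6 × 56 = 336

336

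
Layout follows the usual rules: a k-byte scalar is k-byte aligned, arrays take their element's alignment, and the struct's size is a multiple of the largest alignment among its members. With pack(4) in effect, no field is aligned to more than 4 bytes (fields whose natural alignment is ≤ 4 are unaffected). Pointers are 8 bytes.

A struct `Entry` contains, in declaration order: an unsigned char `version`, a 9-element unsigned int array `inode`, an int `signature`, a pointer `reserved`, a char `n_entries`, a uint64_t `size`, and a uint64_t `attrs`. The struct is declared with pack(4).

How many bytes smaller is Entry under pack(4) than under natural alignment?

natural layout:
  version at 0 (size 1, align 1) → ends 1
  pad 3 to align 4 for inode
  inode at 4 (size 36, align 4) → ends 40
  signature at 40 (size 4, align 4) → ends 44
  pad 4 to align 8 for reserved
  reserved at 48 (size 8, align 8) → ends 56
  n_entries at 56 (size 1, align 1) → ends 57
  pad 7 to align 8 for size
  size at 64 (size 8, align 8) → ends 72
  attrs at 72 (size 8, align 8) → ends 80
  total 80 bytes, alignment 8
packed(4) layout:
  version at 0 (size 1, align 1) → ends 1
  pad 3 to align 4 for inode
  inode at 4 (size 36, align 4) → ends 40
  signature at 40 (size 4, align 4) → ends 44
  reserved at 44 (size 8, align 4) → ends 52
  n_entries at 52 (size 1, align 1) → ends 53
  pad 3 to align 4 for size
  size at 56 (size 8, align 4) → ends 64
  attrs at 64 (size 8, align 4) → ends 72
  total 72 bytes, alignment 4
80 − 72 = 8

8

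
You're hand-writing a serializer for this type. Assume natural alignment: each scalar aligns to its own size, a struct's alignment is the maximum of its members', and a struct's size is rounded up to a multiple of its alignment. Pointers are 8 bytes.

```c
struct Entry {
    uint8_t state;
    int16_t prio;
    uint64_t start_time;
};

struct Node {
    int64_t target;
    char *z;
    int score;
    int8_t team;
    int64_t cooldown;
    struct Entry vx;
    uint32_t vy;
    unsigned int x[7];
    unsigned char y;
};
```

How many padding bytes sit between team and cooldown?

3

Entry: state at 0 (size 1, align 1) → ends 1; pad 1 to align 2 for prio; prio at 2 (size 2, align 2) → ends 4; pad 4 to align 8 for start_time; start_time at 8 (size 8, align 8) → ends 16; total 16 bytes, alignment 8
target at 0 (size 8, align 8) → ends 8
z at 8 (size 8, align 8) → ends 16
score at 16 (size 4, align 4) → ends 20
team at 20 (size 1, align 1) → ends 21
pad 3 to align 8 for cooldown
cooldown at 24 (size 8, align 8) → ends 32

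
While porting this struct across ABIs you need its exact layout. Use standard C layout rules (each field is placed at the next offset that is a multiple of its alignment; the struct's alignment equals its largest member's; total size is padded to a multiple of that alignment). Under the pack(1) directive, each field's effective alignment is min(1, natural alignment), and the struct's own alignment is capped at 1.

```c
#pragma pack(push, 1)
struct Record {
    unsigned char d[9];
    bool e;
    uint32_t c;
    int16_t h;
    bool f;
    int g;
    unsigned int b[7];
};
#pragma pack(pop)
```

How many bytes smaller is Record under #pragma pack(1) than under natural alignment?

3

natural layout:
  d at 0 (size 9, align 1) → ends 9
  e at 9 (size 1, align 1) → ends 10
  pad 2 to align 4 for c
  c at 12 (size 4, align 4) → ends 16
  h at 16 (size 2, align 2) → ends 18
  f at 18 (size 1, align 1) → ends 19
  pad 1 to align 4 for g
  g at 20 (size 4, align 4) → ends 24
  b at 24 (size 28, align 4) → ends 52
  total 52 bytes, alignment 4
packed(1) layout:
  d at 0 (size 9, align 1) → ends 9
  e at 9 (size 1, align 1) → ends 10
  c at 10 (size 4, align 1) → ends 14
  h at 14 (size 2, align 1) → ends 16
  f at 16 (size 1, align 1) → ends 17
  g at 17 (size 4, align 1) → ends 21
  b at 21 (size 28, align 1) → ends 49
  total 49 bytes, alignment 1
52 − 49 = 3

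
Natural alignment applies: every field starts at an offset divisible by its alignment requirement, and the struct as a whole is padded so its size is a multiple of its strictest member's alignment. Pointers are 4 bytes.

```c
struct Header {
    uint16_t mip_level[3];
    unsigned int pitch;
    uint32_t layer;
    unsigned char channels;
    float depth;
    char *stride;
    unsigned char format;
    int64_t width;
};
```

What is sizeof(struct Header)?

mip_level at 0 (size 6, align 2) → ends 6
pad 2 to align 4 for pitch
pitch at 8 (size 4, align 4) → ends 12
layer at 12 (size 4, align 4) → ends 16
channels at 16 (size 1, align 1) → ends 17
pad 3 to align 4 for depth
depth at 20 (size 4, align 4) → ends 24
stride at 24 (size 4, align 4) → ends 28
format at 28 (size 1, align 1) → ends 29
pad 3 to align 8 for width
width at 32 (size 8, align 8) → ends 40
total 40 bytes, alignment 8

40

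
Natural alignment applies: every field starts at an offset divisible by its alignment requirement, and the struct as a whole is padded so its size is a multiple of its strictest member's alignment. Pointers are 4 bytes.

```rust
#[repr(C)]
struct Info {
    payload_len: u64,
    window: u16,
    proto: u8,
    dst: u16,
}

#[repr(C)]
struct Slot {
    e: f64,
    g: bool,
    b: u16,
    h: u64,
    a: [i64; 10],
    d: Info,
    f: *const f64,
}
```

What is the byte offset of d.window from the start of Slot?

112

Info: payload_len at 0 (size 8, align 8) → ends 8; window at 8 (size 2, align 2) → ends 10; proto at 10 (size 1, align 1) → ends 11; pad 1 to align 2 for dst; dst at 12 (size 2, align 2) → ends 14; tail pad 2 to reach multiple of 8; total 16 bytes, alignment 8
e at 0 (size 8, align 8) → ends 8
g at 8 (size 1, align 1) → ends 9
pad 1 to align 2 for b
b at 10 (size 2, align 2) → ends 12
pad 4 to align 8 for h
h at 16 (size 8, align 8) → ends 24
a at 24 (size 80, align 8) → ends 104
d at 104 (size 16, align 8) → ends 120
within Info: window at 8
104 + 8 = 112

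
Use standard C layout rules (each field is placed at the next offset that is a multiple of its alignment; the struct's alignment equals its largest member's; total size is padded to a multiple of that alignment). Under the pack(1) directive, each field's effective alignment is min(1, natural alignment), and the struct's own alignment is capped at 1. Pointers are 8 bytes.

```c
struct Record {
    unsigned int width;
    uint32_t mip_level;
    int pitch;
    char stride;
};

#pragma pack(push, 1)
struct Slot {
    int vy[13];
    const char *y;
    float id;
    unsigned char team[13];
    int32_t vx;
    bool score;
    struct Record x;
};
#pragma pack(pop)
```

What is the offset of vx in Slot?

Record: 0..4  width  (4B, 4-aligned); 4..8  mip_level  (4B, 4-aligned); 8..12  pitch  (4B, 4-aligned); 12..13  stride  (1B, 1-aligned); 13..16  -- tail padding (3B); sizeof = 16, alignof = 4
0..52  vy  (52B, 1-aligned)
52..60  y  (8B, 1-aligned)
60..64  id  (4B, 1-aligned)
64..77  team  (13B, 1-aligned)
77..81  vx  (4B, 1-aligned)

77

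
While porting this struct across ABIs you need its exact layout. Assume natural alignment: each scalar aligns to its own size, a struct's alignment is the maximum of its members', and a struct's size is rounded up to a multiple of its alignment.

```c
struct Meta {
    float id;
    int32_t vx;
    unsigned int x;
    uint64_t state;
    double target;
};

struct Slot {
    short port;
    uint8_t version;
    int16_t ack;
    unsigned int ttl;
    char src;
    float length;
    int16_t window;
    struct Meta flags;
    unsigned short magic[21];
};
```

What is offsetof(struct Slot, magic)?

56

Meta: 0..4  id  (4B, 4-aligned); 4..8  vx  (4B, 4-aligned); 8..12  x  (4B, 4-aligned); 12..16  -- padding (4B); 16..24  state  (8B, 8-aligned); 24..32  target  (8B, 8-aligned); sizeof = 32, alignof = 8
0..2  port  (2B, 2-aligned)
2..3  version  (1B, 1-aligned)
3..4  -- padding (1B)
4..6  ack  (2B, 2-aligned)
6..8  -- padding (2B)
8..12  ttl  (4B, 4-aligned)
12..13  src  (1B, 1-aligned)
13..16  -- padding (3B)
16..20  length  (4B, 4-aligned)
20..22  window  (2B, 2-aligned)
22..24  -- padding (2B)
24..56  flags  (32B, 8-aligned)
56..98  magic  (42B, 2-aligned)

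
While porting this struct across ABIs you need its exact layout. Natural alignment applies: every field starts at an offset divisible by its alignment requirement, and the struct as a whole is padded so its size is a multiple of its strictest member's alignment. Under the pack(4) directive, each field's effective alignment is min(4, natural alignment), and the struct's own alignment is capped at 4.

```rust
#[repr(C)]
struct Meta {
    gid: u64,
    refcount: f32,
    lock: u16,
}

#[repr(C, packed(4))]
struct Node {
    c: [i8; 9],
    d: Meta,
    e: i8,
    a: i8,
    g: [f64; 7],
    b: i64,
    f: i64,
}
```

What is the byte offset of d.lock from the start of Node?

Meta: gid at 0 (size 8, align 8) → ends 8; refcount at 8 (size 4, align 4) → ends 12; lock at 12 (size 2, align 2) → ends 14; tail pad 2 to reach multiple of 8; total 16 bytes, alignment 8
c at 0 (size 9, align 1) → ends 9
pad 3 to align 4 for d
d at 12 (size 16, align 4) → ends 28
within Meta: lock at 12
12 + 12 = 24

24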